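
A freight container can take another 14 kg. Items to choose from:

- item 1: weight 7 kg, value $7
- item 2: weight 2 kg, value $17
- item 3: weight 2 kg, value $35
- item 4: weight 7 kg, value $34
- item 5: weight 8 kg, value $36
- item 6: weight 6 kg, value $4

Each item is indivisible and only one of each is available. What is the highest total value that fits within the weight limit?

$88

This is a 0/1 knapsack; check combinations near the capacity.
- item 2+item 3+item 5: weight 2+2+8=12, value 17+35+36=88
- item 2+item 3+item 4: weight 2+2+7=11, value 17+35+34=86
- item 3+item 5: weight 2+8=10, value 35+36=71
Best: $88.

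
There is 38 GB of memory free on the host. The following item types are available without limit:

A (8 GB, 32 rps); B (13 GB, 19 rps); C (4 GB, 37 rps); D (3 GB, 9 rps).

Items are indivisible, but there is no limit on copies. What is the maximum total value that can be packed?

Best value-per-unit is C at 37/4, and filling with it alone uses memory 9×4=36. No mix of the others beats 9×37 = 333.

333 rps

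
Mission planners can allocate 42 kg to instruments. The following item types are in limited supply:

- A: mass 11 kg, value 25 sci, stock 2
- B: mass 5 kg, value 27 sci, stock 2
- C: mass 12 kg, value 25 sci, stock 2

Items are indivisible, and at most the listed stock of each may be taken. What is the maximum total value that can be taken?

Best selections within mass 42 and stock limits:
- 2×A + 2×B: mass 32, value 104
- 1×A + 2×B + 1×C: mass 33, value 104
Best: 104 sci.

104 sci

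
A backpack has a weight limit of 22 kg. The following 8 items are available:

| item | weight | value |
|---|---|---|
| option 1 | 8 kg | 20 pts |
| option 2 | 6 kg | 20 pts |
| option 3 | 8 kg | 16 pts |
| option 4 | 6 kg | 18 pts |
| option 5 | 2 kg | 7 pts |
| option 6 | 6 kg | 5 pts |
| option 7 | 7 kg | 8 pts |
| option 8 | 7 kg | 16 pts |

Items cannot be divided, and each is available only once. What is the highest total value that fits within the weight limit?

65 pts

This is a 0/1 knapsack; check combinations near the capacity.
- option 1+option 2+option 4+option 5: weight 8+6+6+2=22, value 20+20+18+7=65
- option 2+option 4+option 5+option 8: weight 6+6+2+7=21, value 20+18+7+16=61
- option 2+option 3+option 4+option 5: weight 6+8+6+2=22, value 20+16+18+7=61
- option 1+option 2+option 4: weight 8+6+6=20, value 20+20+18=58
Best: 65 pts.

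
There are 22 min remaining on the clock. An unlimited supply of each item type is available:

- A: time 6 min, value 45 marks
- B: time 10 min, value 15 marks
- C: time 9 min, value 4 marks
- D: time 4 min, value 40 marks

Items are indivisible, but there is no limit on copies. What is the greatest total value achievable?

Best value-per-unit is D at 40/4; filling with it alone gives 5×40 = 200.
Optimal mix: 1×A + 4×D → time 22, value 205.

205 marks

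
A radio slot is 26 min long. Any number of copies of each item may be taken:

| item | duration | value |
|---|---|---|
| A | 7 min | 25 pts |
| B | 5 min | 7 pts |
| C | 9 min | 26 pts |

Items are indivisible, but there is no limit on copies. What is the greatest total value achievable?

82 pts

Best value-per-unit is A at 25/7; filling with it alone gives 3×25 = 75.
Optimal mix: 3×A + 1×B → duration 26, value 82.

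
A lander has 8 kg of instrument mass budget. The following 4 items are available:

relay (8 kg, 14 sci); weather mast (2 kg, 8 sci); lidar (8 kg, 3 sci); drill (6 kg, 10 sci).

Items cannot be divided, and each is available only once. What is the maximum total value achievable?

This is a 0/1 knapsack; check combinations near the capacity.
- weather mast+drill: mass 2+6=8, value 8+10=18
- relay: mass 8, value 14
- drill: mass 6, value 10
- weather mast: mass 2, value 8
Best: 18 sci.

18 sci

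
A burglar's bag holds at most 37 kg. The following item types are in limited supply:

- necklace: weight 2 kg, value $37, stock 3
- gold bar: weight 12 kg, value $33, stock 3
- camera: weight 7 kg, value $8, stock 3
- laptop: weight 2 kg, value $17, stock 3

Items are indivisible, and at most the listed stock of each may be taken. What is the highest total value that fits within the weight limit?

$228

Best selections within weight 37 and stock limits:
- 3×necklace + 2×gold bar + 3×laptop: weight 36, value 228
- 3×necklace + 2×gold bar + 2×laptop: weight 34, value 211
Best: $228.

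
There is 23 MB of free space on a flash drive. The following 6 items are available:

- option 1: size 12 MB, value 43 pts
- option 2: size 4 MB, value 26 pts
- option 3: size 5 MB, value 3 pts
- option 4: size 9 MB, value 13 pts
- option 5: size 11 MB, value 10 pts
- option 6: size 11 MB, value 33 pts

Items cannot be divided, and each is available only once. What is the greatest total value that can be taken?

Check high-value combinations within 23 MB:
- option 1+option 6: size 12+11=23, value 43+33=76
- option 1+option 2+option 3: size 12+4+5=21, value 43+26+3=72
- option 1+option 2: size 12+4=16, value 43+26=69
- option 2+option 3+option 6: size 4+5+11=20, value 26+3+33=62
- option 2+option 6: size 4+11=15, value 26+33=59
Best: 76 pts.

76 pts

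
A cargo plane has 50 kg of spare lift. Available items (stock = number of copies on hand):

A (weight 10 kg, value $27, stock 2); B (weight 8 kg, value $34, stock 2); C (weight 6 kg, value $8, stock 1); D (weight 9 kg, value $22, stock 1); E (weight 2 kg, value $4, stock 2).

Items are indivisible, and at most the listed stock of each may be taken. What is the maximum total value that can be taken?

Top feasible selections:
- 2×A + 2×B + 1×D + 2×E: weight 49, value 152
- 2×A + 2×B + 1×D + 1×E: weight 47, value 148
Best: $152.

$152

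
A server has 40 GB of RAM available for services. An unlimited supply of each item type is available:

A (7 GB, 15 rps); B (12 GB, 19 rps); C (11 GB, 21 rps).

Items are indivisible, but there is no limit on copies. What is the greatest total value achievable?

Best value-per-unit is A at 15/7; filling with it alone gives 5×15 = 75.
Optimal mix: 4×A + 1×C → memory 39, value 81.

81 rps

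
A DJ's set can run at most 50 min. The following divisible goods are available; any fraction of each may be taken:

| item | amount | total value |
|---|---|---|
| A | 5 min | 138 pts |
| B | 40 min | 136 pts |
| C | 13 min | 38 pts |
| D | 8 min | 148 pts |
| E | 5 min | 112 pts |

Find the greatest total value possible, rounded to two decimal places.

506.80

Take in order of value per unit:
- A (138/5 per unit): all 5 → value 138, running total 138.00
- E (112/5 per unit): all 5 → value 112, running total 250.00
- D (148/8 per unit): all 8 → value 148, running total 398.00
- B (136/40 per unit): 32 of 40 → value 32×136/40 = 108.8000, running total 506.80
Total 506.80.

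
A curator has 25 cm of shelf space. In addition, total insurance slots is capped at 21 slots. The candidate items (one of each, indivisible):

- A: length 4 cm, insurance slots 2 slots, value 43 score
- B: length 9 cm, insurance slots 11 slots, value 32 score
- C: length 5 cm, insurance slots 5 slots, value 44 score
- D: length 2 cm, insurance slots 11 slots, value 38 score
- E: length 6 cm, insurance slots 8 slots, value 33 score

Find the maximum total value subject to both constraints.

125 score

Feasible sets respecting both limits:
- A+C+D: length 11, insurance slots 18, value 125
- A+C+E: length 15, insurance slots 15, value 120
- A+B+C: length 18, insurance slots 18, value 119
Best: 125 score.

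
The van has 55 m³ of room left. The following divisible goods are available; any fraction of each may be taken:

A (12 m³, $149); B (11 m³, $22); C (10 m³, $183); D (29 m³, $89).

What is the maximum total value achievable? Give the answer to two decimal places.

429.00

Take in order of value per unit:
- C (183/10 per unit): all 10 → value 183, running total 183.00
- A (149/12 per unit): all 12 → value 149, running total 332.00
- D (89/29 per unit): all 29 → value 89, running total 421.00
- B (22/11 per unit): 4 of 11 → value 4×22/11 = 8.0000, running total 429.00
Total 429.00.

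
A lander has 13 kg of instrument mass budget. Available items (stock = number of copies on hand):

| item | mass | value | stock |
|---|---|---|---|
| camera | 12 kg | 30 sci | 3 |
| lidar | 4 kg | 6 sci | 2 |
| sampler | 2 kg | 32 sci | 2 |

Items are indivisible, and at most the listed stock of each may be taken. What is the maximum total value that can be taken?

76 sci

Top feasible selections:
- 2×lidar + 2×sampler: mass 12, value 76
- 1×lidar + 2×sampler: mass 8, value 70
- 2×sampler: mass 4, value 64
Best: 76 sci.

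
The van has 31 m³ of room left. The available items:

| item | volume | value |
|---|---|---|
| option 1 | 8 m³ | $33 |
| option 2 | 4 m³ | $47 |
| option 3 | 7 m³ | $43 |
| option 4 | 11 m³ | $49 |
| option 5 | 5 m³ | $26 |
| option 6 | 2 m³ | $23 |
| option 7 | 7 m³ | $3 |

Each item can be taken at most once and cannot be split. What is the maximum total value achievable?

$188

This is a 0/1 knapsack; check combinations near the capacity.
- option 2+option 3+option 4+option 5+option 6: volume 4+7+11+5+2=29, value 47+43+49+26+23=188
- option 1+option 2+option 4+option 5+option 6: volume 8+4+11+5+2=30, value 33+47+49+26+23=178
- option 1+option 2+option 3+option 5+option 6: volume 8+4+7+5+2=26, value 33+47+43+26+23=172
- option 1+option 2+option 3+option 4: volume 8+4+7+11=30, value 33+47+43+49=172
- option 2+option 3+option 4+option 5: volume 4+7+11+5=27, value 47+43+49+26=165
Best: $188.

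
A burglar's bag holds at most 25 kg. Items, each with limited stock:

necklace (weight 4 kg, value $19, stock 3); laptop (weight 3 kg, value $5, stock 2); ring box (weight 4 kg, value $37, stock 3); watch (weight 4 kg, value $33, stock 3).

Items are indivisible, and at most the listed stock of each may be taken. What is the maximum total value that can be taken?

Top feasible selections:
- 3×ring box + 3×watch: weight 24, value 210
- 1×necklace + 3×ring box + 2×watch: weight 24, value 196
Best: $210.

$210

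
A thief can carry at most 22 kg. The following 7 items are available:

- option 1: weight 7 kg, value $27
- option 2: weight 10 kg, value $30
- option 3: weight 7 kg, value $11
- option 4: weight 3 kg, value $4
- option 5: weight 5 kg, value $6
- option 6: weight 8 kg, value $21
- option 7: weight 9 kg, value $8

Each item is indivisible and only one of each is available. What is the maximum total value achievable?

Check high-value combinations within 22 kg:
- option 1+option 2+option 5: weight 7+10+5=22, value 27+30+6=63
- option 1+option 2+option 4: weight 7+10+3=20, value 27+30+4=61
- option 1+option 3+option 6: weight 7+7+8=22, value 27+11+21=59
- option 1+option 2: weight 7+10=17, value 27+30=57
- option 2+option 4+option 6: weight 10+3+8=21, value 30+4+21=55
Best: $63.

$63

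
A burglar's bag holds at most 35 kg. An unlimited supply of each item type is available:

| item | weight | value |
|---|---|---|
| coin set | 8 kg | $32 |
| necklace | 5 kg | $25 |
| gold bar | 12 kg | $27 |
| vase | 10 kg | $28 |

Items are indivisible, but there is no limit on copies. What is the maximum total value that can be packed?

Best value-per-unit is necklace at 25/5, and filling with it alone uses weight 7×5=35. No mix of the others beats 7×25 = 175.

$175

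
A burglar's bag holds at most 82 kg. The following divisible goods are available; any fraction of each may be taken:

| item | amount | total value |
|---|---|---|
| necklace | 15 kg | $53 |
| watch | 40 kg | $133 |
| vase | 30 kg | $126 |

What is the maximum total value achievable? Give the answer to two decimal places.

302.03

Take in order of value per unit:
- vase (126/30 per unit): all 30 → value 126, running total 126.00
- necklace (53/15 per unit): all 15 → value 53, running total 179.00
- watch (133/40 per unit): 37 of 40 → value 37×133/40 = 123.0250, running total 302.03
Total 302.03.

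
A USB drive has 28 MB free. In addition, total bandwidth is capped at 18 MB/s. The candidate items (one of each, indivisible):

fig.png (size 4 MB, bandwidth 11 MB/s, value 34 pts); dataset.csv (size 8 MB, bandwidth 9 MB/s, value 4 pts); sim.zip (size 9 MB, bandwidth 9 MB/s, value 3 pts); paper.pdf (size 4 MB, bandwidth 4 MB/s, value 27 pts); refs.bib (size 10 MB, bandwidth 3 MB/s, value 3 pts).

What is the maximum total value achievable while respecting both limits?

64 pts

Feasible sets respecting both limits:
- fig.png+paper.pdf+refs.bib: size 18, bandwidth 18, value 64
- fig.png+paper.pdf: size 8, bandwidth 15, value 61
- fig.png+refs.bib: size 14, bandwidth 14, value 37
- fig.png: size 4, bandwidth 11, value 34
Best: 64 pts.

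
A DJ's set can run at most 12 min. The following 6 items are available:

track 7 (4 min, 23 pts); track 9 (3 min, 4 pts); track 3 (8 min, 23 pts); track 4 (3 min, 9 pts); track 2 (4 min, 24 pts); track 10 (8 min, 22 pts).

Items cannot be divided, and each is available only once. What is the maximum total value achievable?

Check high-value combinations within 12 min:
- track 7+track 4+track 2: duration 4+3+4=11, value 23+9+24=56
- track 7+track 9+track 2: duration 4+3+4=11, value 23+4+24=51
- track 7+track 2: duration 4+4=8, value 23+24=47
- track 3+track 2: duration 8+4=12, value 23+24=47
- track 7+track 3: duration 4+8=12, value 23+23=46
Best: 56 pts.

56 pts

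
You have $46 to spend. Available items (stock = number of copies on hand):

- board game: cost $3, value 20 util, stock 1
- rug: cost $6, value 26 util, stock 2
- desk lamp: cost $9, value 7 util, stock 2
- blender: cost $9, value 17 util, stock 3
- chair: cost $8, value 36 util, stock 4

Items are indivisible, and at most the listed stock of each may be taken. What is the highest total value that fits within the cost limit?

196 util

Top feasible selections:
- 2×rug + 4×chair: cost 44, value 196
- 1×board game + 1×rug + 4×chair: cost 41, value 190
- 1×board game + 1×blender + 4×chair: cost 44, value 181
Best: 196 util.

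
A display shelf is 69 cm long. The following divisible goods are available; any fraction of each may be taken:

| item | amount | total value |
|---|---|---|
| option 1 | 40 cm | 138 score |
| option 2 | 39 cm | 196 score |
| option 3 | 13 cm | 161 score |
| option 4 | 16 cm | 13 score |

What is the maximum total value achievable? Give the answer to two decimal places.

415.65

Take in order of value per unit:
- option 3 (161/13 per unit): all 13 → value 161, running total 161.00
- option 2 (196/39 per unit): all 39 → value 196, running total 357.00
- option 1 (138/40 per unit): 17 of 40 → value 17×138/40 = 58.6500, running total 415.65
Total 415.65.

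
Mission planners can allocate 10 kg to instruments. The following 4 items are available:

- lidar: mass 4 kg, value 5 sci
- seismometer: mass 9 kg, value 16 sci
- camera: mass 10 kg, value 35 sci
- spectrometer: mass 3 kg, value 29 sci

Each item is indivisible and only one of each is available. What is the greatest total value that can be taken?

35 sci

Check high-value combinations within 10 kg:
- camera: mass 10, value 35
- lidar+spectrometer: mass 4+3=7, value 5+29=34
- spectrometer: mass 3, value 29
- seismometer: mass 9, value 16
- lidar: mass 4, value 5
Best: 35 sci.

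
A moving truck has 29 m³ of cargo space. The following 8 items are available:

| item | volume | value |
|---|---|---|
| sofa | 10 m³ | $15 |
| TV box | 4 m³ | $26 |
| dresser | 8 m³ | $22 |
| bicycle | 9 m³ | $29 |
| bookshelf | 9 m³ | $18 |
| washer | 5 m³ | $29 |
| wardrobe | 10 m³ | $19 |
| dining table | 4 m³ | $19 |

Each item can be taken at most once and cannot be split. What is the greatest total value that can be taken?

Check high-value combinations within 29 m³:
- TV box+dresser+bicycle+washer: volume 4+8+9+5=26, value 26+22+29+29=106
- TV box+bicycle+washer+dining table: volume 4+9+5+4=22, value 26+29+29+19=103
- TV box+bicycle+washer+wardrobe: volume 4+9+5+10=28, value 26+29+29+19=103
- TV box+bicycle+bookshelf+washer: volume 4+9+9+5=27, value 26+29+18+29=102
- dresser+bicycle+washer+dining table: volume 8+9+5+4=26, value 22+29+29+19=99
Best: $106.

$106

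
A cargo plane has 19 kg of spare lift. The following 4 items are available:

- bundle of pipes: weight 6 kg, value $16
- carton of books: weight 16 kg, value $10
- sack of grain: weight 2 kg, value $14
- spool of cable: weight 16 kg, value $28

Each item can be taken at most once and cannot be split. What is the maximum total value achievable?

This is a 0/1 knapsack; check combinations near the capacity.
- sack of grain+spool of cable: weight 2+16=18, value 14+28=42
- bundle of pipes+sack of grain: weight 6+2=8, value 16+14=30
- spool of cable: weight 16, value 28
- carton of books+sack of grain: weight 16+2=18, value 10+14=24
- bundle of pipes: weight 6, value 16
Best: $42.

$42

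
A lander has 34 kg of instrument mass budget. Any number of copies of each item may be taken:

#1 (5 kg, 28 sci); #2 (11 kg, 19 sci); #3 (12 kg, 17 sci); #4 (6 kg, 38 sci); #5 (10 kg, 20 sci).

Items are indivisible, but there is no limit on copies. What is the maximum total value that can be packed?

Best value-per-unit is #4 at 38/6; filling with it alone gives 5×38 = 190.
Optimal mix: 2×#1 + 4×#4 → mass 34, value 208.

208 sci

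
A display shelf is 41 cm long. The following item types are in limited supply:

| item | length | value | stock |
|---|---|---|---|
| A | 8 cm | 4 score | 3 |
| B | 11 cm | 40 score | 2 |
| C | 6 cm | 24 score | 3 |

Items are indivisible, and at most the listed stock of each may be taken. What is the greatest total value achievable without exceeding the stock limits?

Best selections within length 41 and stock limits:
- 2×B + 3×C: length 40, value 152
- 2×B + 2×C: length 34, value 128
Best: 152 score.

152 score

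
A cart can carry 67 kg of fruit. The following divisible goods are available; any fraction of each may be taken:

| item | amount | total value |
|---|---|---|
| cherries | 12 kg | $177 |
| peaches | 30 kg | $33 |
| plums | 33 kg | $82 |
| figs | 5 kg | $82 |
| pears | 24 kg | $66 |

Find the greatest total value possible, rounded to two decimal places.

Take in order of value per unit:
- figs (82/5 per unit): all 5 → value 82, running total 82.00
- cherries (177/12 per unit): all 12 → value 177, running total 259.00
- pears (66/24 per unit): all 24 → value 66, running total 325.00
- plums (82/33 per unit): 26 of 33 → value 26×82/33 = 64.6061, running total 389.61
Total 389.61.

389.61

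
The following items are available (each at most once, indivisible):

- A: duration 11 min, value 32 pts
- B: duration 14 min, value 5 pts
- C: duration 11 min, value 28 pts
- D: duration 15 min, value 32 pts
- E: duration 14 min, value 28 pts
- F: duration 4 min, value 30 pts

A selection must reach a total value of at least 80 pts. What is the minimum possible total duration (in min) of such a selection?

26

Subsets with value ≥ 80, sorted by total duration:
- A+C+F: duration 26, value 90
- A+E+F: duration 29, value 90
Minimum duration: 26 min.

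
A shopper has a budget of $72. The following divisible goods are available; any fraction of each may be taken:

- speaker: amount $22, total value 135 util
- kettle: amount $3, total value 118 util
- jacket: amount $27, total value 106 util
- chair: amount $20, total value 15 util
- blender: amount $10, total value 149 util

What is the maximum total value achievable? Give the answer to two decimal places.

Take in order of value per unit:
- kettle (118/3 per unit): all 3 → value 118, running total 118.00
- blender (149/10 per unit): all 10 → value 149, running total 267.00
- speaker (135/22 per unit): all 22 → value 135, running total 402.00
- jacket (106/27 per unit): all 27 → value 106, running total 508.00
- chair (15/20 per unit): 10 of 20 → value 10×15/20 = 7.5000, running total 515.50
Total 515.50.

515.50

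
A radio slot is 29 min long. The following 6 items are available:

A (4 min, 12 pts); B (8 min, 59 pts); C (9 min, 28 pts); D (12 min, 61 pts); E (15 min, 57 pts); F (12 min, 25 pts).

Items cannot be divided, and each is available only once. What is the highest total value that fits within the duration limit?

This is a 0/1 knapsack; check combinations near the capacity.
- B+C+D: duration 8+9+12=29, value 59+28+61=148
- A+B+D: duration 4+8+12=24, value 12+59+61=132
- A+B+E: duration 4+8+15=27, value 12+59+57=128
Best: 148 pts.

148 pts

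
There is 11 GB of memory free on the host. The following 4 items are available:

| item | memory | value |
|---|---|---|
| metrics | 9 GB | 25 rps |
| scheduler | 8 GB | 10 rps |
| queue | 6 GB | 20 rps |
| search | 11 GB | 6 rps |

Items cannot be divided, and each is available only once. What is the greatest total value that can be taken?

25 rps

Check high-value combinations within 11 GB:
- metrics: memory 9, value 25
- queue: memory 6, value 20
- scheduler: memory 8, value 10
- search: memory 11, value 6
Best: 25 rps.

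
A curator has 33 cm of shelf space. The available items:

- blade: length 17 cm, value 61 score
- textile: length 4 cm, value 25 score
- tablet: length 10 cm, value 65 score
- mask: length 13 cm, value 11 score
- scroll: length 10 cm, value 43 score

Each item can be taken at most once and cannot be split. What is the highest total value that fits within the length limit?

Check high-value combinations within 33 cm:
- blade+textile+tablet: length 17+4+10=31, value 61+25+65=151
- textile+tablet+scroll: length 4+10+10=24, value 25+65+43=133
- blade+textile+scroll: length 17+4+10=31, value 61+25+43=129
Best: 151 score.

151 score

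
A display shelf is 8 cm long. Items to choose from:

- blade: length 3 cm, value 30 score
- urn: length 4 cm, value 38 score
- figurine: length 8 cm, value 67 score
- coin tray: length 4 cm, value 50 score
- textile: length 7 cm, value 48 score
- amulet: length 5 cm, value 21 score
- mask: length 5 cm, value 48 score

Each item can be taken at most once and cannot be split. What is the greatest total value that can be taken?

88 score

Check high-value combinations within 8 cm:
- urn+coin tray: length 4+4=8, value 38+50=88
- blade+coin tray: length 3+4=7, value 30+50=80
- blade+mask: length 3+5=8, value 30+48=78
- blade+urn: length 3+4=7, value 30+38=68
Best: 88 score.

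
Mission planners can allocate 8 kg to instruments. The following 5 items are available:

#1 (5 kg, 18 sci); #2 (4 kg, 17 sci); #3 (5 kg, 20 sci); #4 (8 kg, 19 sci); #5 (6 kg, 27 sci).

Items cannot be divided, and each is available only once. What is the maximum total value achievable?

Check high-value combinations within 8 kg:
- #5: mass 6, value 27
- #3: mass 5, value 20
- #4: mass 8, value 19
- #1: mass 5, value 18
Best: 27 sci.

27 sci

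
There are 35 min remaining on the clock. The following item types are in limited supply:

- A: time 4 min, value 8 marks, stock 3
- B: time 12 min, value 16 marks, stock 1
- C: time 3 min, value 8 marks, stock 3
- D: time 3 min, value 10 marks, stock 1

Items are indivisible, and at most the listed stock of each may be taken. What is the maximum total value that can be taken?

Top feasible selections:
- 2×A + 1×B + 3×C + 1×D: time 32, value 66
- 3×A + 1×B + 2×C + 1×D: time 33, value 66
- 3×A + 1×B + 3×C: time 33, value 64
Best: 66 marks.

66 marks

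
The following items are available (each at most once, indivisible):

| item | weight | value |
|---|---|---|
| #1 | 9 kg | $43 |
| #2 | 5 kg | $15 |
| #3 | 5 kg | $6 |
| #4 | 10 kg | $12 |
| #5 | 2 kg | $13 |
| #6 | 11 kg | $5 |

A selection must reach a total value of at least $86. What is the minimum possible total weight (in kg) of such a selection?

Subsets with value ≥ 86, sorted by total weight:
- #1+#2+#3+#4+#5: weight 31, value 89
- #1+#2+#4+#5+#6: weight 37, value 88
- #1+#2+#3+#4+#5+#6: weight 42, value 94
Minimum weight: 31 kg.

31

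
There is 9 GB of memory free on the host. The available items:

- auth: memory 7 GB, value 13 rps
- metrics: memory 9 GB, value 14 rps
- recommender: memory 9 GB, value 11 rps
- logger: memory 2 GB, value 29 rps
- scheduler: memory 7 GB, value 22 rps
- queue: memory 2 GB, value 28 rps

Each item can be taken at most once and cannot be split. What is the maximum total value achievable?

57 rps

This is a 0/1 knapsack; check combinations near the capacity.
- logger+queue: memory 2+2=4, value 29+28=57
- logger+scheduler: memory 2+7=9, value 29+22=51
- scheduler+queue: memory 7+2=9, value 22+28=50
- auth+logger: memory 7+2=9, value 13+29=42
Best: 57 rps.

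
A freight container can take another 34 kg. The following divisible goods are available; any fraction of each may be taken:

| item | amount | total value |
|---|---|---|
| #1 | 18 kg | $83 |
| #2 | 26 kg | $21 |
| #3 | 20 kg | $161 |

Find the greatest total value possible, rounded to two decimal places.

Take in order of value per unit:
- #3 (161/20 per unit): all 20 → value 161, running total 161.00
- #1 (83/18 per unit): 14 of 18 → value 14×83/18 = 64.5556, running total 225.56
Total 225.56.

225.56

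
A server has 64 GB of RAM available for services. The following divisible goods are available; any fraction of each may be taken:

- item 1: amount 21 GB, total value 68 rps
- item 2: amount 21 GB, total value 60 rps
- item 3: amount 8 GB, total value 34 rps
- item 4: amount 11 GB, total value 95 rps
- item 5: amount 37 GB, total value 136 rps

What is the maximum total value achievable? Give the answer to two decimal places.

290.90

Take in order of value per unit:
- item 4 (95/11 per unit): all 11 → value 95, running total 95.00
- item 3 (34/8 per unit): all 8 → value 34, running total 129.00
- item 5 (136/37 per unit): all 37 → value 136, running total 265.00
- item 1 (68/21 per unit): 8 of 21 → value 8×68/21 = 25.9048, running total 290.90
Total 290.90.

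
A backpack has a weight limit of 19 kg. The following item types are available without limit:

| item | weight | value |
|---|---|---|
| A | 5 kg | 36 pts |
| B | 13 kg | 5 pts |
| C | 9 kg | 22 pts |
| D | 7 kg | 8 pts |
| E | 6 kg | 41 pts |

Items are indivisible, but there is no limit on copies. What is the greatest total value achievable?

Best value-per-unit is A at 36/5; filling with it alone gives 3×36 = 108.
Optimal mix: 3×E → weight 18, value 123.

123 pts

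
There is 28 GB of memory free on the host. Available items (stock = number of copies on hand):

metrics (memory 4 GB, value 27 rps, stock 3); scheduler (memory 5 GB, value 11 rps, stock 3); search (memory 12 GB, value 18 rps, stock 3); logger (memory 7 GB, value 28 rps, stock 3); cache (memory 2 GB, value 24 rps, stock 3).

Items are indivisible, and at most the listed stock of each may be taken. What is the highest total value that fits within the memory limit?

182 rps

Best selections within memory 28 and stock limits:
- 2×metrics + 2×logger + 3×cache: memory 28, value 182
- 3×metrics + 1×logger + 3×cache: memory 25, value 181
- 3×metrics + 2×scheduler + 3×cache: memory 28, value 175
- 3×metrics + 1×scheduler + 1×logger + 2×cache: memory 28, value 168
Best: 182 rps.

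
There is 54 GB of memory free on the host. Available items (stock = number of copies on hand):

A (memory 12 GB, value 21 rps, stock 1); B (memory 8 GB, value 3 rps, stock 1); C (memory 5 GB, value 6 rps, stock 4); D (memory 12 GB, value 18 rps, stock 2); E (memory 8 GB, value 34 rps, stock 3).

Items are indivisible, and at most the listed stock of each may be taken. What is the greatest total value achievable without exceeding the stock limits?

147 rps

Top feasible selections:
- 1×A + 1×C + 1×D + 3×E: memory 53, value 147
- 1×C + 2×D + 3×E: memory 53, value 144
Best: 147 rps.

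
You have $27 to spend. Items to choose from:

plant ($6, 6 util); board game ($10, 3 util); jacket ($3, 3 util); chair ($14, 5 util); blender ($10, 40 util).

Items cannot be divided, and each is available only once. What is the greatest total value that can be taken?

49 util

This is a 0/1 knapsack; check combinations near the capacity.
- plant+jacket+blender: cost 6+3+10=19, value 6+3+40=49
- plant+board game+blender: cost 6+10+10=26, value 6+3+40=49
- jacket+chair+blender: cost 3+14+10=27, value 3+5+40=48
Best: 49 util.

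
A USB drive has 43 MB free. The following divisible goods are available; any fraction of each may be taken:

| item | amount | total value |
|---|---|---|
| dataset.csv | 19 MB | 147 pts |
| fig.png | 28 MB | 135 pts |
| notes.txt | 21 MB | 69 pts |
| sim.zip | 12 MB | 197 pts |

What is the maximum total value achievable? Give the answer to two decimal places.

Take in order of value per unit:
- sim.zip (197/12 per unit): all 12 → value 197, running total 197.00
- dataset.csv (147/19 per unit): all 19 → value 147, running total 344.00
- fig.png (135/28 per unit): 12 of 28 → value 12×135/28 = 57.8571, running total 401.86
Total 401.86.

401.86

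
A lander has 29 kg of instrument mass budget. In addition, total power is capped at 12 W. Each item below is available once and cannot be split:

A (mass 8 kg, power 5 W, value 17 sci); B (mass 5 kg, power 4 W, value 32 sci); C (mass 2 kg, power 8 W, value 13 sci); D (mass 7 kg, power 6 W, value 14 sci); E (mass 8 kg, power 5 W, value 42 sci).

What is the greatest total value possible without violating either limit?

74 sci

Feasible sets respecting both limits:
- B+E: mass 13, power 9, value 74
- A+E: mass 16, power 10, value 59
- D+E: mass 15, power 11, value 56
Best: 74 sci.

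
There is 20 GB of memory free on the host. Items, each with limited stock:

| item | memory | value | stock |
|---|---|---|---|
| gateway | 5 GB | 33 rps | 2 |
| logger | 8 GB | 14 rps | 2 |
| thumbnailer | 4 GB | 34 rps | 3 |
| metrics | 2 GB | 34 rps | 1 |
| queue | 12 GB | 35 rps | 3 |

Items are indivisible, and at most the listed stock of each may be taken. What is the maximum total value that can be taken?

Best selections within memory 20 and stock limits:
- 1×gateway + 3×thumbnailer + 1×metrics: memory 19, value 169
- 2×gateway + 2×thumbnailer + 1×metrics: memory 20, value 168
Best: 169 rps.

169 rps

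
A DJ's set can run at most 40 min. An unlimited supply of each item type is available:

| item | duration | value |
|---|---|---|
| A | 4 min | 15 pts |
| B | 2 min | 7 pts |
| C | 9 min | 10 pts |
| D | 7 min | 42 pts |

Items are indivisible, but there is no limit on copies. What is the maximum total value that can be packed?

225 pts

Best value-per-unit is D at 42/7; filling with it alone gives 5×42 = 210.
Optimal mix: 1×A + 5×D → duration 39, value 225.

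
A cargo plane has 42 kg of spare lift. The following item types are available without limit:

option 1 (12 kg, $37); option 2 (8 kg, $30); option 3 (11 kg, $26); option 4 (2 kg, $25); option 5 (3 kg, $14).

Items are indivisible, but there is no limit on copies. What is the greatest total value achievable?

$525

Best value-per-unit is option 4 at 25/2, and filling with it alone uses weight 21×2=42. No mix of the others beats 21×25 = 525.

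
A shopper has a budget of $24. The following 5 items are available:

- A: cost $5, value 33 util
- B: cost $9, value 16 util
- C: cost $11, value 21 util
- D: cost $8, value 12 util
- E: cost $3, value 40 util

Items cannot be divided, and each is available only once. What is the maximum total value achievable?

94 util

Check high-value combinations within $24:
- A+C+E: cost 5+11+3=19, value 33+21+40=94
- A+B+E: cost 5+9+3=17, value 33+16+40=89
- A+D+E: cost 5+8+3=16, value 33+12+40=85
Best: 94 util.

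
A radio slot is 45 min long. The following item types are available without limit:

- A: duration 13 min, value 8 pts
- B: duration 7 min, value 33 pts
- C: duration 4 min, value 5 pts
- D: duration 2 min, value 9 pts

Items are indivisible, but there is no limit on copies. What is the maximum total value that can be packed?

210 pts

Best value-per-unit is B at 33/7; filling with it alone gives 6×33 = 198.
Optimal mix: 5×B + 5×D → duration 45, value 210.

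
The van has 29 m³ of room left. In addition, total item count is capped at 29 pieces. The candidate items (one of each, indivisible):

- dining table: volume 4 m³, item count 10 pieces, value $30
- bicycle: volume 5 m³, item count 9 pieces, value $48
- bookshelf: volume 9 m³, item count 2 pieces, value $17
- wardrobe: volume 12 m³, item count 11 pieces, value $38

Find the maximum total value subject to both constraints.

Feasible sets respecting both limits:
- bicycle+bookshelf+wardrobe: volume 26, item count 22, value 103
- dining table+bicycle+bookshelf: volume 18, item count 21, value 95
- bicycle+wardrobe: volume 17, item count 20, value 86
Best: $103.

$103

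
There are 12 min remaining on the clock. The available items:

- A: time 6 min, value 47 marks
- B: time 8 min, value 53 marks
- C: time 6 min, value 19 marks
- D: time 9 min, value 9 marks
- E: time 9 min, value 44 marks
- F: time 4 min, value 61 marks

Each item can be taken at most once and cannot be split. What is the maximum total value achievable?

114 marks

This is a 0/1 knapsack; check combinations near the capacity.
- B+F: time 8+4=12, value 53+61=114
- A+F: time 6+4=10, value 47+61=108
- C+F: time 6+4=10, value 19+61=80
- A+C: time 6+6=12, value 47+19=66
- F: time 4, value 61
Best: 114 marks.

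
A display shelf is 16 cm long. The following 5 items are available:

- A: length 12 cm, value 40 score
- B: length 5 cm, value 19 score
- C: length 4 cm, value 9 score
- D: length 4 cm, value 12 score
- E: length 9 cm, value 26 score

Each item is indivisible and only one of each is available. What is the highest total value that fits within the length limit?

52 score

Check high-value combinations within 16 cm:
- A+D: length 12+4=16, value 40+12=52
- A+C: length 12+4=16, value 40+9=49
- B+E: length 5+9=14, value 19+26=45
- A: length 12, value 40
- B+C+D: length 5+4+4=13, value 19+9+12=40
Best: 52 score.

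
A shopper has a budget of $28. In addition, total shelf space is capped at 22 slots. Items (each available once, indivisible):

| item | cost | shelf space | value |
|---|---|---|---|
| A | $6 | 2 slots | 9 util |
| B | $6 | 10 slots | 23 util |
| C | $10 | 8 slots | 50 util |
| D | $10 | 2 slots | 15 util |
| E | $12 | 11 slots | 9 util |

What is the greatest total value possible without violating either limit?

88 util

Feasible sets respecting both limits:
- B+C+D: cost 26, shelf space 20, value 88
- A+B+C: cost 22, shelf space 20, value 82
- A+C+D: cost 26, shelf space 12, value 74
Best: 88 util.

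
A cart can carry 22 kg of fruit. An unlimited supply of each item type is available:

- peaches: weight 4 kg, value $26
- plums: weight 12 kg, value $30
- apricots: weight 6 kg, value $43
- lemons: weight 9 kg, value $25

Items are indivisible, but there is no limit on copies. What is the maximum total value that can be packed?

Best value-per-unit is apricots at 43/6; filling with it alone gives 3×43 = 129.
Optimal mix: 1×peaches + 3×apricots → weight 22, value 155.

$155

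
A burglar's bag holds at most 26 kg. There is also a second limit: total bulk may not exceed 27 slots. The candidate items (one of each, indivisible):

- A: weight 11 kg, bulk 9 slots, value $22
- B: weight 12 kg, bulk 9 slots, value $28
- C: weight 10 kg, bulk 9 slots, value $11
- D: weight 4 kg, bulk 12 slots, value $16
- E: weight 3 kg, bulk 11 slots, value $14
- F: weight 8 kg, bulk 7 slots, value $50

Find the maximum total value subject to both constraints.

$92

Feasible sets respecting both limits:
- B+E+F: weight 23, bulk 27, value 92
- A+E+F: weight 22, bulk 27, value 86
- B+F: weight 20, bulk 16, value 78
- C+E+F: weight 21, bulk 27, value 75
Best: $92.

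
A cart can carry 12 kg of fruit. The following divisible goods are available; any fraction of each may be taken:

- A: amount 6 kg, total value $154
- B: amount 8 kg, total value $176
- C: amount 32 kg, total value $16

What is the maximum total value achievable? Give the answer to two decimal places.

286.00

Take in order of value per unit:
- A (154/6 per unit): all 6 → value 154, running total 154.00
- B (176/8 per unit): 6 of 8 → value 6×176/8 = 132.0000, running total 286.00
Total 286.00.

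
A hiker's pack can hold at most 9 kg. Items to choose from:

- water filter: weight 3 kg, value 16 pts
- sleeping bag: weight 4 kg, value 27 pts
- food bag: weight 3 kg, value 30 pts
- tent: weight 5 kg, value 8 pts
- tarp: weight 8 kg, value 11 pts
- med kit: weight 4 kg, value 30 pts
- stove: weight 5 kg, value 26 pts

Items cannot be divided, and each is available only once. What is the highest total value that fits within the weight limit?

Check high-value combinations within 9 kg:
- food bag+med kit: weight 3+4=7, value 30+30=60
- sleeping bag+food bag: weight 4+3=7, value 27+30=57
- sleeping bag+med kit: weight 4+4=8, value 27+30=57
Best: 60 pts.

60 pts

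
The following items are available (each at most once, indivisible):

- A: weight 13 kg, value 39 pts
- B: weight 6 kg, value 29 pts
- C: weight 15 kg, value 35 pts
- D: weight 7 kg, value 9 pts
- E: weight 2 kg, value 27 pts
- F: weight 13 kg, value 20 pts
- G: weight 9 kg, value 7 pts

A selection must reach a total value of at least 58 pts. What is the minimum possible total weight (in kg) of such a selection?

15

Subsets with value ≥ 58, sorted by total weight:
- A+E: weight 15, value 66
- B+D+E: weight 15, value 65
- B+E+G: weight 17, value 63
- C+E: weight 17, value 62
Minimum weight: 15 kg.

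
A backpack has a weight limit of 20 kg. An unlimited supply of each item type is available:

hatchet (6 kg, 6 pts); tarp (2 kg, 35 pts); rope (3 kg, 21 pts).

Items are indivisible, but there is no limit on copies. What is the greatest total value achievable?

350 pts

Best value-per-unit is tarp at 35/2, and filling with it alone uses weight 10×2=20. No mix of the others beats 10×35 = 350.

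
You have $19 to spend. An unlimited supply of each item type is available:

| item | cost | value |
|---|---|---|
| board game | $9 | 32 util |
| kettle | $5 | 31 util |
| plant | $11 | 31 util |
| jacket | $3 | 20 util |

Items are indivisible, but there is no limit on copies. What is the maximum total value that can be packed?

122 util

Best value-per-unit is jacket at 20/3; filling with it alone gives 6×20 = 120.
Optimal mix: 2×kettle + 3×jacket → cost 19, value 122.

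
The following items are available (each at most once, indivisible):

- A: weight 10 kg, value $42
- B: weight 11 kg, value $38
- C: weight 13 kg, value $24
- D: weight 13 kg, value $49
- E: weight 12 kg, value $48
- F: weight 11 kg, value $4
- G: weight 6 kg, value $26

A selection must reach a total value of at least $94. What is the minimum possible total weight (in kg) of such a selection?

25

Subsets with value ≥ 94, sorted by total weight:
- D+E: weight 25, value 97
- A+B+G: weight 27, value 106
- A+E+G: weight 28, value 116
Minimum weight: 25 kg.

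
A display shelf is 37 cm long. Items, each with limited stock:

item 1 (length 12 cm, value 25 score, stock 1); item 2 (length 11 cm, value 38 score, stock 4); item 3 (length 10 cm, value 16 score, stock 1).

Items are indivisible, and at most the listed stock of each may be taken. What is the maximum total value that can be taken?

Top feasible selections:
- 3×item 2: length 33, value 114
- 1×item 1 + 2×item 2: length 34, value 101
- 2×item 2 + 1×item 3: length 32, value 92
Best: 114 score.

114 score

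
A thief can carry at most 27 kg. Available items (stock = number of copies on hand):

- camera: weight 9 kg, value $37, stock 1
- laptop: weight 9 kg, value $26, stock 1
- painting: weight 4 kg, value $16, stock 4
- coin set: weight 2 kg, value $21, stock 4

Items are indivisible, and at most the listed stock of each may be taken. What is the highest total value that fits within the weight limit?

Best selections within weight 27 and stock limits:
- 1×camera + 2×painting + 4×coin set: weight 25, value 153
- 4×painting + 4×coin set: weight 24, value 148
- 1×camera + 3×painting + 3×coin set: weight 27, value 148
Best: $153.

$153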